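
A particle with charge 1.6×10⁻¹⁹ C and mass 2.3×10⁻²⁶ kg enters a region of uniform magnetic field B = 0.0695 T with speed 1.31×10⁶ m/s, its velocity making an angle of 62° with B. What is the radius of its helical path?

v⊥ = v sinθ = 1.31×10⁶·sin62° ≈ 1.157×10⁶ m/s.
r = m v⊥/(|q|B) = (2.3×10⁻²⁶)(1.157×10⁶)/((1.6×10⁻¹⁹)(0.0695)) ≈ 2.39 m.

r ≈ 2.39 m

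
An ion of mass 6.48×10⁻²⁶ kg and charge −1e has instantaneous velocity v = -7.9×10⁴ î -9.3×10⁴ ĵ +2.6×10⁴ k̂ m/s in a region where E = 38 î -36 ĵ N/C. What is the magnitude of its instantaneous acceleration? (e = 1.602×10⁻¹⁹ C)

|a| ≈ 1.29×10⁸ m/s²

Only an electric field acts, so F = qE = (−1.602×10⁻¹⁹ C)·(38.0, -36.0, 0) = (-6.09×10⁻¹⁸, 5.77×10⁻¹⁸, 0) N.
|a| = |F|/m = 8.386×10⁻¹⁸/6.48×10⁻²⁶ ≈ 1.29×10⁸ m/s².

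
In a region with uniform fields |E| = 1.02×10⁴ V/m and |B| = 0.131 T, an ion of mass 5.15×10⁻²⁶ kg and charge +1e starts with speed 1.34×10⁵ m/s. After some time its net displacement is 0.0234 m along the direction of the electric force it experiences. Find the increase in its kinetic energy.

The magnetic force is always ⟂ v and does no work; only the electric force changes KE.
ΔKE = F_E · d = |q|E d = (1.602×10⁻¹⁹)(1.02×10⁴)(0.0234) ≈ 3.82×10⁻¹⁷ J.

ΔKE ≈ 3.82×10⁻¹⁷ J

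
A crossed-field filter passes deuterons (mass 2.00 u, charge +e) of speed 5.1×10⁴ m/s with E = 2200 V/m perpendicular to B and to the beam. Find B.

B = 0.043 T

Balance of forces in the selector: qE = qvB ⇒ B = E/v.
B = 2200/5.1×10⁴ = 0.043 T.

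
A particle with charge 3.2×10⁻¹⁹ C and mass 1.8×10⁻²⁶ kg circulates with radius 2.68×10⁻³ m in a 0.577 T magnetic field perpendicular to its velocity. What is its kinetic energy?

v = |q|Br/m, then KE = ½mv² = (qBr)²/(2m).
v = (3.2×10⁻¹⁹)(0.577)(2.68×10⁻³)/1.8×10⁻²⁶ ≈ 2.749×10⁴ m/s.
KE = ½(1.8×10⁻²⁶)(2.749×10⁴)² ≈ 6.80×10⁻¹⁸ J.

KE ≈ 6.80×10⁻¹⁸ J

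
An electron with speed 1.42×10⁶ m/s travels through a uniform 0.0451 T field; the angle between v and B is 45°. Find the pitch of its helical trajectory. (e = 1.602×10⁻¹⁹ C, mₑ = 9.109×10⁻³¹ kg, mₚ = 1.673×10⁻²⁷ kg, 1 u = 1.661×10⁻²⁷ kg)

p ≈ 7.95×10⁻⁴ m

v∥ = v cosθ = 1.42×10⁶·cos45° ≈ 1.004×10⁶ m/s.
T = 2πm/(|q|B) = 2π(9.109×10⁻³¹)/((1.602×10⁻¹⁹)(0.0451)) ≈ 7.922×10⁻¹⁰ s.
pitch = v∥ T = (1.004×10⁶)(7.922×10⁻¹⁰) ≈ 7.95×10⁻⁴ m.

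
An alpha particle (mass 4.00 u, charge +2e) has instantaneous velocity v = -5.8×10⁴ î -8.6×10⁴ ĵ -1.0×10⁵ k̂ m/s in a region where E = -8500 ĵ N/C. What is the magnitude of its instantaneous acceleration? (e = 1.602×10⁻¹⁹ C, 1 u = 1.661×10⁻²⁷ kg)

|a| ≈ 4.10×10¹¹ m/s²

Only an electric field acts, so F = qE = (3.204×10⁻¹⁹ C)·(0, -8500, 0) = (0, -2.72×10⁻¹⁵, 0) N.
|a| = |F|/m = 2.723×10⁻¹⁵/6.644×10⁻²⁷ ≈ 4.10×10¹¹ m/s².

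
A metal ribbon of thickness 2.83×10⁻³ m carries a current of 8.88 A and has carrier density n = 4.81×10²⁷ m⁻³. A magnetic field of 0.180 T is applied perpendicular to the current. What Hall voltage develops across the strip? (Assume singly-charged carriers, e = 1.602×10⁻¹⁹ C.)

V_H ≈ 7.33×10⁻⁷ V

V_H = IB/(n e t).
V_H = (8.88)(0.180)/((4.81×10²⁷)(1.602×10⁻¹⁹)(2.83×10⁻³)) ≈ 7.33×10⁻⁷ V.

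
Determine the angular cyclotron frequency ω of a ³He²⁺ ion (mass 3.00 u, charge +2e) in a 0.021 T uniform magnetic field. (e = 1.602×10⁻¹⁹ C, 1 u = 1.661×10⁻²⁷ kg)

ω = |q|B/m.
ω = (3.204×10⁻¹⁹)(0.021)/4.983×10⁻²⁷ ≈ 1.4×10⁶ rad/s.

ω ≈ 1.4×10⁶ rad/s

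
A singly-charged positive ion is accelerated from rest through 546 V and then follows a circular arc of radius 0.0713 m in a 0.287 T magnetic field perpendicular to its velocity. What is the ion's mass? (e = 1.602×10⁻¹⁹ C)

Combine |q|V = ½mv² and r = mv/(|q|B): eliminate v to get m = qB²r²/(2V).
m = (1.602×10⁻¹⁹)(0.287)²(0.0713)²/(2·546) ≈ 6.14×10⁻²⁶ kg.

m ≈ 6.14×10⁻²⁶ kg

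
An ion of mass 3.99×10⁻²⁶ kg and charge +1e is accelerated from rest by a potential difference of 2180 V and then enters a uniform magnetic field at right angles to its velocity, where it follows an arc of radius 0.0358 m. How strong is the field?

B ≈ 0.920 T

v = √(2|q|V/m) = √(2·1.602×10⁻¹⁹·2180/3.99×10⁻²⁶) ≈ 1.323×10⁵ m/s.
B = mv/(|q|r) = (3.99×10⁻²⁶)(1.323×10⁵)/((1.602×10⁻¹⁹)(0.0358)) ≈ 0.920 T.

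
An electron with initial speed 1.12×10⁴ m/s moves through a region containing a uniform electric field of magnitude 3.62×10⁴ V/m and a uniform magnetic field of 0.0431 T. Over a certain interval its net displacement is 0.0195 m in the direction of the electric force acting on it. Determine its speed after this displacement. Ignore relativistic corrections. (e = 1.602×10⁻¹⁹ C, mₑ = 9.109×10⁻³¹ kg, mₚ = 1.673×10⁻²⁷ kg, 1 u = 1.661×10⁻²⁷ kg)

v_f ≈ 1.58×10⁷ m/s

B does no work; ΔKE = |q|E d.
½mv_f² = ½mv₀² + |q|Ed = ½(9.109×10⁻³¹)(1.12×10⁴)² + (1.602×10⁻¹⁹)(3.62×10⁴)(0.0195) ≈ 5.713×10⁻²³ J + 1.131×10⁻¹⁶ J ≈ 1.131×10⁻¹⁶ J.
v_f = √(2·1.131×10⁻¹⁶/9.109×10⁻³¹) ≈ 1.58×10⁷ m/s.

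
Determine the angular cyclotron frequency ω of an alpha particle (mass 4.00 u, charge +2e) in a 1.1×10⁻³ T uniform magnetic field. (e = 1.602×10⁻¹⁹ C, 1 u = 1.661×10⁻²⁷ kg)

ω = |q|B/m.
ω = (3.204×10⁻¹⁹)(1.1×10⁻³)/6.644×10⁻²⁷ ≈ 5.3×10⁴ rad/s.

ω ≈ 5.3×10⁴ rad/s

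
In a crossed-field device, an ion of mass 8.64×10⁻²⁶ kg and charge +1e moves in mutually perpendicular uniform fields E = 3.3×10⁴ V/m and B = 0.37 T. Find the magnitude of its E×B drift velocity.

The E×B drift speed is v_d = E/B.
v_d = 3.3×10⁴/0.37 = 8.9×10⁴ m/s.

v_d ≈ 8.9×10⁴ m/s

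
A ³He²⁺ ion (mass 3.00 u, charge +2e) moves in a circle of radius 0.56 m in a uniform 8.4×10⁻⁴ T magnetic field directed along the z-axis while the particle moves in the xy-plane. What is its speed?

From |q|vB = mv²/r, v = |q|Br/m.
v = (3.204×10⁻¹⁹)(8.4×10⁻⁴)(0.56)/4.983×10⁻²⁷ ≈ 3.0×10⁴ m/s.

v ≈ 3.0×10⁴ m/s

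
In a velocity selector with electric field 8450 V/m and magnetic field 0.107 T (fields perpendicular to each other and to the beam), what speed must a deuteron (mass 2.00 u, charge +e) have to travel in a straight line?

v = 7.90×10⁴ m/s

Zero net Lorentz force requires |qE| = |q v×B|, i.e. E = vB.
v = E/B = 8450/0.107 = 7.90×10⁴ m/s.
The result is independent of the particle's charge and mass.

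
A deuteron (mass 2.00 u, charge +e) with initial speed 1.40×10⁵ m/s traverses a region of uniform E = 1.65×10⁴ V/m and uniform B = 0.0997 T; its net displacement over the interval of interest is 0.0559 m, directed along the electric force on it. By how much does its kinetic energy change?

ΔKE ≈ 1.48×10⁻¹⁶ J

The magnetic force is always ⟂ v and does no work; only the electric force changes KE.
ΔKE = F_E · d = |q|E d = (1.602×10⁻¹⁹)(1.65×10⁴)(0.0559) ≈ 1.48×10⁻¹⁶ J.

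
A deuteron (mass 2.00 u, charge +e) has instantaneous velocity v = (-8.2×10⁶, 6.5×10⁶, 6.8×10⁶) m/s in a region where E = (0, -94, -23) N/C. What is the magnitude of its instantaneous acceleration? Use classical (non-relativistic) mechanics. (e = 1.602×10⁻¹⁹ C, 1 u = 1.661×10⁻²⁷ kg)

|a| ≈ 4.67×10⁹ m/s²

Only an electric field acts, so F = qE = (1.602×10⁻¹⁹ C)·(0, -94.0, -23.0) = (0, -1.51×10⁻¹⁷, -3.68×10⁻¹⁸) N.
|a| = |F|/m = 1.550×10⁻¹⁷/3.322×10⁻²⁷ ≈ 4.67×10⁹ m/s².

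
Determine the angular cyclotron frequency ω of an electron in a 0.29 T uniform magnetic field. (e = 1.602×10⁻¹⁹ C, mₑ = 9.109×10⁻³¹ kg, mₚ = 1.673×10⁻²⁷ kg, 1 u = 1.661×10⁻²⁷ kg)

ω ≈ 5.1×10¹⁰ rad/s

ω = |q|B/m.
ω = (1.602×10⁻¹⁹)(0.29)/9.109×10⁻³¹ ≈ 5.1×10¹⁰ rad/s.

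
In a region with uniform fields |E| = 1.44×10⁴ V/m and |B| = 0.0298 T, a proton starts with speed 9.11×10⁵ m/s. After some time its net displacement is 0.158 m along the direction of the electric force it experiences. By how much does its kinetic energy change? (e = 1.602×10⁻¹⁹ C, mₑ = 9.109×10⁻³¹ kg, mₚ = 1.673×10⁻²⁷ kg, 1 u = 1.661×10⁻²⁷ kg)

The magnetic force is always ⟂ v and does no work; only the electric force changes KE.
ΔKE = F_E · d = |q|E d = (1.602×10⁻¹⁹)(1.44×10⁴)(0.158) ≈ 3.64×10⁻¹⁶ J.

ΔKE ≈ 3.64×10⁻¹⁶ J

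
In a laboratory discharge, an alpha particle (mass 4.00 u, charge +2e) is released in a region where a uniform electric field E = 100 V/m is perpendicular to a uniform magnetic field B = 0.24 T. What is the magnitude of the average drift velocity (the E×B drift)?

v_d ≈ 420 m/s

The E×B drift speed is v_d = E/B.
v_d = 100/0.24 = 420 m/s.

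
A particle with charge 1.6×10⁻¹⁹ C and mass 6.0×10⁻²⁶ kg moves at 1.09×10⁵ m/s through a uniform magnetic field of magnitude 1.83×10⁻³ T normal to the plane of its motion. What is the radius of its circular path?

r ≈ 22.3 m

The magnetic force provides the centripetal force: |q|vB = mv²/r.
r = mv/(|q|B) = (6.0×10⁻²⁶)(1.09×10⁵)/((1.6×10⁻¹⁹)(1.83×10⁻³)) ≈ 22.3 m.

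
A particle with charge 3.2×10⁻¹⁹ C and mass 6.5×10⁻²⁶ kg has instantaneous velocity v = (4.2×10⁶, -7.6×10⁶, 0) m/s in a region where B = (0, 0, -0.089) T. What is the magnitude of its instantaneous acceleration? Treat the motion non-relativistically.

v×B = (6.76×10⁵, 3.74×10⁵, 0) N/C.
F = q v×B = (3.2×10⁻¹⁹ C)·(6.76×10⁵, 3.74×10⁵, 0) = (2.16×10⁻¹³, 1.20×10⁻¹³, 0) N.
|a| = |F|/m = 2.473×10⁻¹³/6.5×10⁻²⁶ ≈ 3.80×10¹² m/s².

|a| ≈ 3.80×10¹² m/s²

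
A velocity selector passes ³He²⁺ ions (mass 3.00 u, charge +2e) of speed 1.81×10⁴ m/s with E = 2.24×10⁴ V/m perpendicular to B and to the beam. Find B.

B = 1.24 T

Balance of forces in the selector: qE = qvB ⇒ B = E/v.
B = 2.24×10⁴/1.81×10⁴ = 1.24 T.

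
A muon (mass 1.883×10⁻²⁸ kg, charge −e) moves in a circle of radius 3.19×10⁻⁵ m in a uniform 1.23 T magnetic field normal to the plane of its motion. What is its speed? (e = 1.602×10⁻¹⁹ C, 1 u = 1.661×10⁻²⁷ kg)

From |q|vB = mv²/r, v = |q|Br/m.
v = (1.602×10⁻¹⁹)(1.23)(3.19×10⁻⁵)/1.883×10⁻²⁸ ≈ 3.34×10⁴ m/s.

v ≈ 3.34×10⁴ m/s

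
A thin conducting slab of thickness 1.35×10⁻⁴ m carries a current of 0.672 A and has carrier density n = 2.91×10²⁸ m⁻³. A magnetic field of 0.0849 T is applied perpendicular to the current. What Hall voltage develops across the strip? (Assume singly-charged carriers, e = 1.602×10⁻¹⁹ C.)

V_H = IB/(n e t).
V_H = (0.672)(0.0849)/((2.91×10²⁸)(1.602×10⁻¹⁹)(1.35×10⁻⁴)) ≈ 9.07×10⁻⁸ V.

V_H ≈ 9.07×10⁻⁸ V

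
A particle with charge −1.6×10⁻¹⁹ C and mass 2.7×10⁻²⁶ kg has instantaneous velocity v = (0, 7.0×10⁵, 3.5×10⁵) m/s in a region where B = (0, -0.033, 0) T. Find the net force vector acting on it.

F ≈ (-1.85×10⁻¹⁵, 0, 0) N

v×B = (1.16×10⁴, 0, 0) N/C.
F = q v×B = (−1.6×10⁻¹⁹ C)·(1.16×10⁴, 0, 0) = (-1.85×10⁻¹⁵, 0, 0) N.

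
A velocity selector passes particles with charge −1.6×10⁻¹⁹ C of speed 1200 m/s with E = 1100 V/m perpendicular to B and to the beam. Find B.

B = 0.92 T

Balance of forces in the selector: qE = qvB ⇒ B = E/v.
B = 1100/1200 = 0.92 T.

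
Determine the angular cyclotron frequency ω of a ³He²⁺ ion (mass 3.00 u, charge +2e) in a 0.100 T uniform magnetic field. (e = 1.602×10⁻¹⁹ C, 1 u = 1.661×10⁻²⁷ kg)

ω ≈ 6.43×10⁶ rad/s

ω = |q|B/m.
ω = (3.204×10⁻¹⁹)(0.100)/4.983×10⁻²⁷ ≈ 6.43×10⁶ rad/s.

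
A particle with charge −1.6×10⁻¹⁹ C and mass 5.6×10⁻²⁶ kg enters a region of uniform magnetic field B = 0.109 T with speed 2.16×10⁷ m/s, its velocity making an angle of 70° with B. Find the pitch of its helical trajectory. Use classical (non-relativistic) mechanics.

v∥ = v cosθ = 2.16×10⁷·cos70° ≈ 7.388×10⁶ m/s.
T = 2πm/(|q|B) = 2π(5.6×10⁻²⁶)/((1.6×10⁻¹⁹)(0.109)) ≈ 2.018×10⁻⁵ s.
pitch = v∥ T = (7.388×10⁶)(2.018×10⁻⁵) ≈ 149 m.

p ≈ 149 m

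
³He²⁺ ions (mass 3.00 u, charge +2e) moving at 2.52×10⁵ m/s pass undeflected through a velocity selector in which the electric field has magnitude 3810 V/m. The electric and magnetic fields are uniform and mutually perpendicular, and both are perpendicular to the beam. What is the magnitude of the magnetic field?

B = 0.0151 T

Balance of forces in the selector: qE = qvB ⇒ B = E/v.
B = 3810/2.52×10⁵ = 0.0151 T.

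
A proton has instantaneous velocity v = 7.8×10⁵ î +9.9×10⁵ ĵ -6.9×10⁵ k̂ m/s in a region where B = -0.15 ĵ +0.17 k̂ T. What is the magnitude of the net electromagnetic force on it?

v×B = (6.48×10⁴, -1.33×10⁵, -1.17×10⁵) N/C.
F = q v×B = (1.602×10⁻¹⁹ C)·(6.48×10⁴, -1.33×10⁵, -1.17×10⁵) = (1.04×10⁻¹⁴, -2.12×10⁻¹⁴, -1.87×10⁻¹⁴) N.
|F| = 3.02×10⁻¹⁴ N.

|F| ≈ 3.02×10⁻¹⁴ N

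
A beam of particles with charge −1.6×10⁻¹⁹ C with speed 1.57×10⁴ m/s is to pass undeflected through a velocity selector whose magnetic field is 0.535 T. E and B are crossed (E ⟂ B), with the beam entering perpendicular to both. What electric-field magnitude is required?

E = 8400 V/m

For straight-line motion qE = qvB, so E = vB.
E = 1.57×10⁴ × 0.535 = 8400 V/m.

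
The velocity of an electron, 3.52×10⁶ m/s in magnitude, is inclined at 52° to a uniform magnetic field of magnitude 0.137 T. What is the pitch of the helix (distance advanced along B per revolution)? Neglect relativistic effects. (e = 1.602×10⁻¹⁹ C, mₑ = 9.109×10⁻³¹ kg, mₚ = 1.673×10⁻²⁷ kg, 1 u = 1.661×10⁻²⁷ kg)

v∥ = v cosθ = 3.52×10⁶·cos52° ≈ 2.167×10⁶ m/s.
T = 2πm/(|q|B) = 2π(9.109×10⁻³¹)/((1.602×10⁻¹⁹)(0.137)) ≈ 2.608×10⁻¹⁰ s.
pitch = v∥ T = (2.167×10⁶)(2.608×10⁻¹⁰) ≈ 5.65×10⁻⁴ m.

p ≈ 5.65×10⁻⁴ m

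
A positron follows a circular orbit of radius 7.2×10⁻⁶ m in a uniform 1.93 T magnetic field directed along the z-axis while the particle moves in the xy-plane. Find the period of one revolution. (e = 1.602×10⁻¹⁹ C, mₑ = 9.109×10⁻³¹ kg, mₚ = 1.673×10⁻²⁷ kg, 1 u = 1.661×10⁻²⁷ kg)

The cyclotron period depends only on m, q, B: T = 2πm/(|q|B).
T = 2π(9.109×10⁻³¹)/((1.602×10⁻¹⁹)(1.93)) ≈ 1.85×10⁻¹¹ s.

T ≈ 1.85×10⁻¹¹ s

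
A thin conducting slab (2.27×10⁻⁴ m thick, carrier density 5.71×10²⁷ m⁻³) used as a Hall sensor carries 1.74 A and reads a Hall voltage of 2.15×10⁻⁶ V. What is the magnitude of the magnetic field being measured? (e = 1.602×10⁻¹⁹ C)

From V_H = IB/(n e t), B = V_H n e t / I.
B = (2.15×10⁻⁶)(5.71×10²⁷)(1.602×10⁻¹⁹)(2.27×10⁻⁴)/1.74 ≈ 0.257 T.

B ≈ 0.257 T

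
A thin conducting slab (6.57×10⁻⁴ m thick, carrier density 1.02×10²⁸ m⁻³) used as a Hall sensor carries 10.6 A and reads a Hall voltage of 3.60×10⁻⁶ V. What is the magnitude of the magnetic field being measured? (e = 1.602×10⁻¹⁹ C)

From V_H = IB/(n e t), B = V_H n e t / I.
B = (3.60×10⁻⁶)(1.02×10²⁸)(1.602×10⁻¹⁹)(6.57×10⁻⁴)/10.6 ≈ 0.365 T.

B ≈ 0.365 T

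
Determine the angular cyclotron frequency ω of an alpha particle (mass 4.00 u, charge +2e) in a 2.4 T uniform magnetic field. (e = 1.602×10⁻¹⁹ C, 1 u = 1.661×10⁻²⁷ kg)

ω ≈ 1.2×10⁸ rad/s

ω = |q|B/m.
ω = (3.204×10⁻¹⁹)(2.4)/6.644×10⁻²⁷ ≈ 1.2×10⁸ rad/s.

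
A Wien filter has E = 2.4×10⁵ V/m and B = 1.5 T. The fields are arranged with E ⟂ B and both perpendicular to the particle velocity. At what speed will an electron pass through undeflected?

v = 1.6×10⁵ m/s

Zero net Lorentz force requires |qE| = |q v×B|, i.e. E = vB.
v = E/B = 2.4×10⁵/1.5 = 1.6×10⁵ m/s.
The result is independent of the particle's charge and mass.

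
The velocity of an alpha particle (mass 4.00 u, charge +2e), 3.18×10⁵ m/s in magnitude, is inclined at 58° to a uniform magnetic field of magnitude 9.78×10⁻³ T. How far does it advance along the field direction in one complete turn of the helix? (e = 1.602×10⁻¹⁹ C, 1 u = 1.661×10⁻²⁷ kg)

v∥ = v cosθ = 3.18×10⁵·cos58° ≈ 1.685×10⁵ m/s.
T = 2πm/(|q|B) = 2π(6.644×10⁻²⁷)/((3.204×10⁻¹⁹)(9.78×10⁻³)) ≈ 1.332×10⁻⁵ s.
pitch = v∥ T = (1.685×10⁵)(1.332×10⁻⁵) ≈ 2.24 m.

p ≈ 2.24 m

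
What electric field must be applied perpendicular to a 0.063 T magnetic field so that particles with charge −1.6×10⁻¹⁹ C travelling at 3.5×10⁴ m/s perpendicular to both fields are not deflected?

E = 2200 V/m

For straight-line motion qE = qvB, so E = vB.
E = 3.5×10⁴ × 0.063 = 2200 V/m.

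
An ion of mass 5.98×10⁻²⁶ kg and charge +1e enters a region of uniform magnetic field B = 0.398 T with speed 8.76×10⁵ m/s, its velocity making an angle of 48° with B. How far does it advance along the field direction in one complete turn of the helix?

v∥ = v cosθ = 8.76×10⁵·cos48° ≈ 5.862×10⁵ m/s.
T = 2πm/(|q|B) = 2π(5.98×10⁻²⁶)/((1.602×10⁻¹⁹)(0.398)) ≈ 5.893×10⁻⁶ s.
pitch = v∥ T = (5.862×10⁵)(5.893×10⁻⁶) ≈ 3.45 m.

p ≈ 3.45 m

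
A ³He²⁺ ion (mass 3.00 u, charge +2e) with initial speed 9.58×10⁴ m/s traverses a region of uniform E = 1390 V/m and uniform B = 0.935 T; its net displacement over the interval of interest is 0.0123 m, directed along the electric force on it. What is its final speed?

v_f ≈ 1.07×10⁵ m/s

B does no work; ΔKE = |q|E d.
½mv_f² = ½mv₀² + |q|Ed = ½(4.983×10⁻²⁷)(9.58×10⁴)² + (3.204×10⁻¹⁹)(1390)(0.0123) ≈ 2.287×10⁻¹⁷ J + 5.478×10⁻¹⁸ J ≈ 2.834×10⁻¹⁷ J.
v_f = √(2·2.834×10⁻¹⁷/4.983×10⁻²⁷) ≈ 1.07×10⁵ m/s.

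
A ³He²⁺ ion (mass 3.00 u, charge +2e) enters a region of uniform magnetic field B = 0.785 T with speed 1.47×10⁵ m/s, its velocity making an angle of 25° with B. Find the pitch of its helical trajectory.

p ≈ 0.0166 m

v∥ = v cosθ = 1.47×10⁵·cos25° ≈ 1.332×10⁵ m/s.
T = 2πm/(|q|B) = 2π(4.983×10⁻²⁷)/((3.204×10⁻¹⁹)(0.785)) ≈ 1.245×10⁻⁷ s.
pitch = v∥ T = (1.332×10⁵)(1.245×10⁻⁷) ≈ 0.0166 m.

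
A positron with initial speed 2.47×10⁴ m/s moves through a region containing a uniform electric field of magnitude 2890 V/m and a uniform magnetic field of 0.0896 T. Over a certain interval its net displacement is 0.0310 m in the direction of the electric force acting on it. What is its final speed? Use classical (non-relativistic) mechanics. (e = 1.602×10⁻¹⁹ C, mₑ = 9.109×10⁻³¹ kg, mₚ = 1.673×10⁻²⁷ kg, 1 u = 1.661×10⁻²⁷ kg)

v_f ≈ 5.61×10⁶ m/s

B does no work; ΔKE = |q|E d.
½mv_f² = ½mv₀² + |q|Ed = ½(9.109×10⁻³¹)(2.47×10⁴)² + (1.602×10⁻¹⁹)(2890)(0.0310) ≈ 2.779×10⁻²² J + 1.435×10⁻¹⁷ J ≈ 1.435×10⁻¹⁷ J.
v_f = √(2·1.435×10⁻¹⁷/9.109×10⁻³¹) ≈ 5.61×10⁶ m/s.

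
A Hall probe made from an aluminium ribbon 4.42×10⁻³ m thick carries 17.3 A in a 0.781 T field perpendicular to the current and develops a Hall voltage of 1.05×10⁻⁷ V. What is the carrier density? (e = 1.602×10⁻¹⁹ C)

n ≈ 1.82×10²⁹ m⁻³

From V_H = IB/(n e t), n = IB/(V_H e t).
n = (17.3)(0.781)/((1.05×10⁻⁷)(1.602×10⁻¹⁹)(4.42×10⁻³)) ≈ 1.82×10²⁹ m⁻³.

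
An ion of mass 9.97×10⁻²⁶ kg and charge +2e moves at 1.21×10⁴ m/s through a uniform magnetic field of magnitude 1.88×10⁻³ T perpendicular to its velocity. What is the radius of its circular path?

r ≈ 2.00 m

The magnetic force provides the centripetal force: |q|vB = mv²/r.
r = mv/(|q|B) = (9.97×10⁻²⁶)(1.21×10⁴)/((3.204×10⁻¹⁹)(1.88×10⁻³)) ≈ 2.00 m.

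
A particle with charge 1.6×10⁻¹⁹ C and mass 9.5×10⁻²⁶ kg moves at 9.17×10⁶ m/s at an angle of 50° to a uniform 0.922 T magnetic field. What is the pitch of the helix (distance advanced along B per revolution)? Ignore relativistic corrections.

p ≈ 23.9 m

v∥ = v cosθ = 9.17×10⁶·cos50° ≈ 5.894×10⁶ m/s.
T = 2πm/(|q|B) = 2π(9.5×10⁻²⁶)/((1.6×10⁻¹⁹)(0.922)) ≈ 4.046×10⁻⁶ s.
pitch = v∥ T = (5.894×10⁶)(4.046×10⁻⁶) ≈ 23.9 m.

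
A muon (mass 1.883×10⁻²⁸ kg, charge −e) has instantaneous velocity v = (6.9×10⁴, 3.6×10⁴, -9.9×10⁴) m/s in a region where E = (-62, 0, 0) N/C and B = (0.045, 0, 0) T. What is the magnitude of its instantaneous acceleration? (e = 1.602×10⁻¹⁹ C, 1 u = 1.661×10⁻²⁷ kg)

v×B = (0, -4460, -1620) N/C.
E + v×B = (-62.0, -4460, -1620) N/C.
F = q(E + v×B) = (−1.602×10⁻¹⁹ C)·(-62.0, -4460, -1620) = (9.93×10⁻¹⁸, 7.14×10⁻¹⁶, 2.60×10⁻¹⁶) N.
|a| = |F|/m = 7.595×10⁻¹⁶/1.883×10⁻²⁸ ≈ 4.03×10¹² m/s².

|a| ≈ 4.03×10¹² m/s²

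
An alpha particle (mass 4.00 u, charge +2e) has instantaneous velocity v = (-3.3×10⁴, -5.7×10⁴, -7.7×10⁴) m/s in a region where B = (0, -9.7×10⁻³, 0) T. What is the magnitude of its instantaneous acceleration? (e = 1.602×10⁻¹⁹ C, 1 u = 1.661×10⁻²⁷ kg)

|a| ≈ 3.92×10¹⁰ m/s²

v×B = (-747, 0, 320) N/C.
F = q v×B = (3.204×10⁻¹⁹ C)·(-747, 0, 320) = (-2.39×10⁻¹⁶, 0, 1.03×10⁻¹⁶) N.
|a| = |F|/m = 2.604×10⁻¹⁶/6.644×10⁻²⁷ ≈ 3.92×10¹⁰ m/s².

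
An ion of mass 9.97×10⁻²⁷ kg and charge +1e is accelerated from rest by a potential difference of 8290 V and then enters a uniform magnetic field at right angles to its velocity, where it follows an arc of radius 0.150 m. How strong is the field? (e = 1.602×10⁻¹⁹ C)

v = √(2|q|V/m) = √(2·1.602×10⁻¹⁹·8290/9.97×10⁻²⁷) ≈ 5.162×10⁵ m/s.
B = mv/(|q|r) = (9.97×10⁻²⁷)(5.162×10⁵)/((1.602×10⁻¹⁹)(0.150)) ≈ 0.214 T.

B ≈ 0.214 T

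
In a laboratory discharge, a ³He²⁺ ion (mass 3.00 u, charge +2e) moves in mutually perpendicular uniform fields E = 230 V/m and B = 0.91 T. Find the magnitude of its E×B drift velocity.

The E×B drift speed is v_d = E/B.
v_d = 230/0.91 = 250 m/s.

v_d ≈ 250 m/s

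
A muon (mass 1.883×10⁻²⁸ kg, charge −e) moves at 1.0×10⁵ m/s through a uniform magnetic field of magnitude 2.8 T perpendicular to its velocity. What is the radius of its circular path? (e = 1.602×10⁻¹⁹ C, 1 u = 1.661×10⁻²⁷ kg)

The magnetic force provides the centripetal force: |q|vB = mv²/r.
r = mv/(|q|B) = (1.883×10⁻²⁸)(1.0×10⁵)/((1.602×10⁻¹⁹)(2.8)) ≈ 4.2×10⁻⁵ m.

r ≈ 4.2×10⁻⁵ m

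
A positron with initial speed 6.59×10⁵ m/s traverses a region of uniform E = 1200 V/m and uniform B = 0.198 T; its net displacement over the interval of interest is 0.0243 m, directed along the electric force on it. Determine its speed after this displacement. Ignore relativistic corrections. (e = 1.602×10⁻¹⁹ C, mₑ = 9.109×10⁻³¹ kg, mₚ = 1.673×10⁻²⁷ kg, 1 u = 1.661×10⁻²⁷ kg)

B does no work; ΔKE = |q|E d.
½mv_f² = ½mv₀² + |q|Ed = ½(9.109×10⁻³¹)(6.59×10⁵)² + (1.602×10⁻¹⁹)(1200)(0.0243) ≈ 1.978×10⁻¹⁹ J + 4.671×10⁻¹⁸ J ≈ 4.869×10⁻¹⁸ J.
v_f = √(2·4.869×10⁻¹⁸/9.109×10⁻³¹) ≈ 3.27×10⁶ m/s.

v_f ≈ 3.27×10⁶ m/s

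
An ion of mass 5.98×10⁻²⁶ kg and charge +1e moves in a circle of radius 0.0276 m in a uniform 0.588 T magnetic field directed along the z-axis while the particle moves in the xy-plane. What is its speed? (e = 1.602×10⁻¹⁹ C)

From |q|vB = mv²/r, v = |q|Br/m.
v = (1.602×10⁻¹⁹)(0.588)(0.0276)/5.98×10⁻²⁶ ≈ 4.35×10⁴ m/s.

v ≈ 4.35×10⁴ m/s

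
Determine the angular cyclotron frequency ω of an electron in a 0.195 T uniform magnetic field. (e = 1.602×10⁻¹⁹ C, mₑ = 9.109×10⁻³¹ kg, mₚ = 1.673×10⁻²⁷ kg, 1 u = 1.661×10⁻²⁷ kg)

ω ≈ 3.43×10¹⁰ rad/s

ω = |q|B/m.
ω = (1.602×10⁻¹⁹)(0.195)/9.109×10⁻³¹ ≈ 3.43×10¹⁰ rad/s.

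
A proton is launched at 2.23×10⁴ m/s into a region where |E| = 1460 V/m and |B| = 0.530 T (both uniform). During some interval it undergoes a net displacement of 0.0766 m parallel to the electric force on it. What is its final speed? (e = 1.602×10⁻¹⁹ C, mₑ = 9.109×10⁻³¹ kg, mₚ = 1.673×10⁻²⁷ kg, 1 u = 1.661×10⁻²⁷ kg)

v_f ≈ 1.48×10⁵ m/s

B does no work; ΔKE = |q|E d.
½mv_f² = ½mv₀² + |q|Ed = ½(1.673×10⁻²⁷)(2.23×10⁴)² + (1.602×10⁻¹⁹)(1460)(0.0766) ≈ 4.160×10⁻¹⁹ J + 1.792×10⁻¹⁷ J ≈ 1.833×10⁻¹⁷ J.
v_f = √(2·1.833×10⁻¹⁷/1.673×10⁻²⁷) ≈ 1.48×10⁵ m/s.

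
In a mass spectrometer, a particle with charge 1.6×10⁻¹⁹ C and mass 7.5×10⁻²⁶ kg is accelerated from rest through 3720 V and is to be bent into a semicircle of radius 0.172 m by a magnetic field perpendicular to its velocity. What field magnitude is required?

B ≈ 0.343 T

v = √(2|q|V/m) = √(2·1.6×10⁻¹⁹·3720/7.5×10⁻²⁶) ≈ 1.260×10⁵ m/s.
B = mv/(|q|r) = (7.5×10⁻²⁶)(1.260×10⁵)/((1.6×10⁻¹⁹)(0.172)) ≈ 0.343 T.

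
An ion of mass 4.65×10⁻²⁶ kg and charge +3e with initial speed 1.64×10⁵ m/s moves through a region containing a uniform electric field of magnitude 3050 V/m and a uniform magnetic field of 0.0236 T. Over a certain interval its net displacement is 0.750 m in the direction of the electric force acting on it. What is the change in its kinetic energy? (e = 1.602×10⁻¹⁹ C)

ΔKE ≈ 1.10×10⁻¹⁵ J

The magnetic force is always ⟂ v and does no work; only the electric force changes KE.
ΔKE = F_E · d = |q|E d = (4.806×10⁻¹⁹)(3050)(0.750) ≈ 1.10×10⁻¹⁵ J.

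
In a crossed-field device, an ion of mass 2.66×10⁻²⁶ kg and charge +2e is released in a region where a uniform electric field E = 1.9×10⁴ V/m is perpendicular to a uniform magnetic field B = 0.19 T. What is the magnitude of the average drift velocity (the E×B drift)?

The E×B drift speed is v_d = E/B.
v_d = 1.9×10⁴/0.19 = 1.0×10⁵ m/s.

v_d ≈ 1.0×10⁵ m/s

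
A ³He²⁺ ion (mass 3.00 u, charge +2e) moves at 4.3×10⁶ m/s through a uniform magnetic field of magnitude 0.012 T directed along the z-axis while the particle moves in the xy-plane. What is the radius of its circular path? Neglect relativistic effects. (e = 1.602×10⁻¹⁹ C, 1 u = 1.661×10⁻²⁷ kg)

r ≈ 5.6 m

The magnetic force provides the centripetal force: |q|vB = mv²/r.
r = mv/(|q|B) = (4.983×10⁻²⁷)(4.3×10⁶)/((3.204×10⁻¹⁹)(0.012)) ≈ 5.6 m.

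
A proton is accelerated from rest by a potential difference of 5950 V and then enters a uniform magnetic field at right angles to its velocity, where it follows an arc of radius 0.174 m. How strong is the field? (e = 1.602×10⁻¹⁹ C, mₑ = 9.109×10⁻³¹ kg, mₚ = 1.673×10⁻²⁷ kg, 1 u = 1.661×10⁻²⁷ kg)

v = √(2|q|V/m) = √(2·1.602×10⁻¹⁹·5950/1.673×10⁻²⁷) ≈ 1.067×10⁶ m/s.
B = mv/(|q|r) = (1.673×10⁻²⁷)(1.067×10⁶)/((1.602×10⁻¹⁹)(0.174)) ≈ 0.0641 T.

B ≈ 0.0641 T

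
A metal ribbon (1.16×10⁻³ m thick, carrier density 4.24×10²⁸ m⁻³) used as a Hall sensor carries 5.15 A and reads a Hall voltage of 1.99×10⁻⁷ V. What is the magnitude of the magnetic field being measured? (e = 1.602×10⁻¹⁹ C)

From V_H = IB/(n e t), B = V_H n e t / I.
B = (1.99×10⁻⁷)(4.24×10²⁸)(1.602×10⁻¹⁹)(1.16×10⁻³)/5.15 ≈ 0.304 T.

B ≈ 0.304 T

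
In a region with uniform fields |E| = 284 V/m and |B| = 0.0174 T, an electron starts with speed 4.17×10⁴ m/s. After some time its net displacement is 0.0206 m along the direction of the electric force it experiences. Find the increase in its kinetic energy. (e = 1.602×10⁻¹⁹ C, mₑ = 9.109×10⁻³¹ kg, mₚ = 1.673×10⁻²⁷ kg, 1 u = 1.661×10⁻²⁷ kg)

ΔKE ≈ 9.37×10⁻¹⁹ J

The magnetic force is always ⟂ v and does no work; only the electric force changes KE.
ΔKE = F_E · d = |q|E d = (1.602×10⁻¹⁹)(284)(0.0206) ≈ 9.37×10⁻¹⁹ J.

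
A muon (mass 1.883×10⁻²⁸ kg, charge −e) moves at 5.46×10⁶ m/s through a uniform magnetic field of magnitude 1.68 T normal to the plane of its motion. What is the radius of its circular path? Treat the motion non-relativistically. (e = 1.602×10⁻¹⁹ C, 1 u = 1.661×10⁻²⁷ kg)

The magnetic force provides the centripetal force: |q|vB = mv²/r.
r = mv/(|q|B) = (1.883×10⁻²⁸)(5.46×10⁶)/((1.602×10⁻¹⁹)(1.68)) ≈ 3.82×10⁻³ m.

r ≈ 3.82×10⁻³ m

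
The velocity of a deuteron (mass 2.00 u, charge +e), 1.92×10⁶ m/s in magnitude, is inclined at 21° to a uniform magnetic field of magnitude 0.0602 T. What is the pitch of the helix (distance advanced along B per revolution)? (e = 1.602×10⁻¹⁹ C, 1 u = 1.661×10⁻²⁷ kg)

p ≈ 3.88 m

v∥ = v cosθ = 1.92×10⁶·cos21° ≈ 1.792×10⁶ m/s.
T = 2πm/(|q|B) = 2π(3.322×10⁻²⁷)/((1.602×10⁻¹⁹)(0.0602)) ≈ 2.164×10⁻⁶ s.
pitch = v∥ T = (1.792×10⁶)(2.164×10⁻⁶) ≈ 3.88 m.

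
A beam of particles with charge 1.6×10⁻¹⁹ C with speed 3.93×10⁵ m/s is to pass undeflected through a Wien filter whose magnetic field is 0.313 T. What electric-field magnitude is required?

E = 1.23×10⁵ V/m

For straight-line motion qE = qvB, so E = vB.
E = 3.93×10⁵ × 0.313 = 1.23×10⁵ V/m.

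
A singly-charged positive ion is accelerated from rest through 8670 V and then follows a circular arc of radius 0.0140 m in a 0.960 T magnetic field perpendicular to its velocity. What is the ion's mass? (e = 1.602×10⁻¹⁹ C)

Combine |q|V = ½mv² and r = mv/(|q|B): eliminate v to get m = qB²r²/(2V).
m = (1.602×10⁻¹⁹)(0.960)²(0.0140)²/(2·8670) ≈ 1.67×10⁻²⁷ kg.

m ≈ 1.67×10⁻²⁷ kg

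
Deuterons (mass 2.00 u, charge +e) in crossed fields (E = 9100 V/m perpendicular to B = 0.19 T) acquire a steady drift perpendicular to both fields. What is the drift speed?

v_d ≈ 4.8×10⁴ m/s

The steady drift has the magnetic force balancing the electric force, so v_d = E/B.
v_d = 9100/0.19 = 4.8×10⁴ m/s.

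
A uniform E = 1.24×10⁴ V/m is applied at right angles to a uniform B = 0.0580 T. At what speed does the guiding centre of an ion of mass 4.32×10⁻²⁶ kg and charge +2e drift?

In crossed fields the guiding centre drifts at v_d = |E×B|/B² = E/B, independent of charge and mass.
v_d = 1.24×10⁴/0.0580 = 2.14×10⁵ m/s.

v_d ≈ 2.14×10⁵ m/s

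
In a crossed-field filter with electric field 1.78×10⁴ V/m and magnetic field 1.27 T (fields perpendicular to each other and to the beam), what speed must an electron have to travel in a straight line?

v = 1.40×10⁴ m/s

Zero net Lorentz force requires |qE| = |q v×B|, i.e. E = vB.
v = E/B = 1.78×10⁴/1.27 = 1.40×10⁴ m/s.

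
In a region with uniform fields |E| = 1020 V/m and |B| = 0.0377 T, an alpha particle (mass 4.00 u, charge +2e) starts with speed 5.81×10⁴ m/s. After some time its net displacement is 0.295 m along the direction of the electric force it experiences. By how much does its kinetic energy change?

The magnetic force is always ⟂ v and does no work; only the electric force changes KE.
ΔKE = F_E · d = |q|E d = (3.204×10⁻¹⁹)(1020)(0.295) ≈ 9.64×10⁻¹⁷ J.

ΔKE ≈ 9.64×10⁻¹⁷ J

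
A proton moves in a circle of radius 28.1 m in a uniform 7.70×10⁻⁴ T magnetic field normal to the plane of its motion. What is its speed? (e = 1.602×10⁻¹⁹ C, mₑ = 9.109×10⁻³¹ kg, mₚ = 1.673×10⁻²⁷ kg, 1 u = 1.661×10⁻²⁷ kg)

v ≈ 2.07×10⁶ m/s

From |q|vB = mv²/r, v = |q|Br/m.
v = (1.602×10⁻¹⁹)(7.70×10⁻⁴)(28.1)/1.673×10⁻²⁷ ≈ 2.07×10⁶ m/s.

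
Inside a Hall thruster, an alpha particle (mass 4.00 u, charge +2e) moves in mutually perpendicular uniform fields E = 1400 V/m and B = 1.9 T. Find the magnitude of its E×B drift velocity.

v_d ≈ 740 m/s

In crossed fields the guiding centre drifts at v_d = |E×B|/B² = E/B, independent of charge and mass.
v_d = 1400/1.9 = 740 m/s.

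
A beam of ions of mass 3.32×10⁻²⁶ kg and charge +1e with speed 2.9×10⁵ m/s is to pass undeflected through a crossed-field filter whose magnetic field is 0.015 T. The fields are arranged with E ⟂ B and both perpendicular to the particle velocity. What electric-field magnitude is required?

For straight-line motion qE = qvB, so E = vB.
E = 2.9×10⁵ × 0.015 = 4400 V/m.

E = 4400 V/m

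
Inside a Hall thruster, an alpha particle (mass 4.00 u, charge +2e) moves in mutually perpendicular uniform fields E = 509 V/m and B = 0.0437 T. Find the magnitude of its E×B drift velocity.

The E×B drift speed is v_d = E/B.
v_d = 509/0.0437 = 1.16×10⁴ m/s.

v_d ≈ 1.16×10⁴ m/s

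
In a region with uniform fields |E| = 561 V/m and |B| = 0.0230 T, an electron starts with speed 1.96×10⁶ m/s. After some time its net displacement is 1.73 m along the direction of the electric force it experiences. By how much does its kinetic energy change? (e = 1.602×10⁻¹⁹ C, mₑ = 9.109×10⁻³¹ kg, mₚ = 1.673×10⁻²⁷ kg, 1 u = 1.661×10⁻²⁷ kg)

ΔKE ≈ 1.55×10⁻¹⁶ J

The magnetic force is always ⟂ v and does no work; only the electric force changes KE.
ΔKE = F_E · d = |q|E d = (1.602×10⁻¹⁹)(561)(1.73) ≈ 1.55×10⁻¹⁶ J.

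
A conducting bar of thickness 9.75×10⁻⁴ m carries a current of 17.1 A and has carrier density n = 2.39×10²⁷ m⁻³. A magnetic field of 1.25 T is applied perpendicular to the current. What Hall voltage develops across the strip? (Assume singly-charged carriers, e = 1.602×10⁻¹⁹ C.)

V_H = IB/(n e t).
V_H = (17.1)(1.25)/((2.39×10²⁷)(1.602×10⁻¹⁹)(9.75×10⁻⁴)) ≈ 5.73×10⁻⁵ V.

V_H ≈ 5.73×10⁻⁵ V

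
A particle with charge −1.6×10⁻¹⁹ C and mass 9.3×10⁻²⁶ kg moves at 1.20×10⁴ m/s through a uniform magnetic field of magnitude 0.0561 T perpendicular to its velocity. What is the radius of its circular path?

The magnetic force provides the centripetal force: |q|vB = mv²/r.
r = mv/(|q|B) = (9.3×10⁻²⁶)(1.20×10⁴)/((1.6×10⁻¹⁹)(0.0561)) ≈ 0.124 m.

r ≈ 0.124 m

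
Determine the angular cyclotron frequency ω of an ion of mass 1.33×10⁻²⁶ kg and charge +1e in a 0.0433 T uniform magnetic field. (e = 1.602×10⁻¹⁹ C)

ω = |q|B/m.
ω = (1.602×10⁻¹⁹)(0.0433)/1.33×10⁻²⁶ ≈ 5.22×10⁵ rad/s.

ω ≈ 5.22×10⁵ rad/s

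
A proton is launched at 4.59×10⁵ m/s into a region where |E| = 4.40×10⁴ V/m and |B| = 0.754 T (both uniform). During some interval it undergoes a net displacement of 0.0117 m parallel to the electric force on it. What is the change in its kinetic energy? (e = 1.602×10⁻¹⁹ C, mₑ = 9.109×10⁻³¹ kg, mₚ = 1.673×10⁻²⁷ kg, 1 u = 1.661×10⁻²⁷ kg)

The magnetic force is always ⟂ v and does no work; only the electric force changes KE.
ΔKE = F_E · d = |q|E d = (1.602×10⁻¹⁹)(4.40×10⁴)(0.0117) ≈ 8.25×10⁻¹⁷ J.

ΔKE ≈ 8.25×10⁻¹⁷ J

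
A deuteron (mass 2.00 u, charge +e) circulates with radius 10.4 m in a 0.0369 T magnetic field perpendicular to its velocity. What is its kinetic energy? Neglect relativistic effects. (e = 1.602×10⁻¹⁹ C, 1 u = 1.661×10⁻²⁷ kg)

v = |q|Br/m, then KE = ½mv² = (qBr)²/(2m).
v = (1.602×10⁻¹⁹)(0.0369)(10.4)/3.322×10⁻²⁷ ≈ 1.851×10⁷ m/s.
KE = ½(3.322×10⁻²⁷)(1.851×10⁷)² ≈ 5.69×10⁻¹³ J.

KE ≈ 5.69×10⁻¹³ J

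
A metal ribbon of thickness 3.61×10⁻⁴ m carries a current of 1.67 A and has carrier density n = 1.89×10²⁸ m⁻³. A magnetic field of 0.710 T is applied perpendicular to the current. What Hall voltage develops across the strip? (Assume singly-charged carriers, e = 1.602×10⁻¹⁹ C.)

V_H ≈ 1.08×10⁻⁶ V

V_H = IB/(n e t).
V_H = (1.67)(0.710)/((1.89×10²⁸)(1.602×10⁻¹⁹)(3.61×10⁻⁴)) ≈ 1.08×10⁻⁶ V.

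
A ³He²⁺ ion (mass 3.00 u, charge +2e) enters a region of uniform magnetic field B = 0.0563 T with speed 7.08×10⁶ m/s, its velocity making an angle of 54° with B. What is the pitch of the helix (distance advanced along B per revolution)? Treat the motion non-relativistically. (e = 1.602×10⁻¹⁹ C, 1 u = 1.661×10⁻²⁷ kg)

v∥ = v cosθ = 7.08×10⁶·cos54° ≈ 4.162×10⁶ m/s.
T = 2πm/(|q|B) = 2π(4.983×10⁻²⁷)/((3.204×10⁻¹⁹)(0.0563)) ≈ 1.736×10⁻⁶ s.
pitch = v∥ T = (4.162×10⁶)(1.736×10⁻⁶) ≈ 7.22 m.

p ≈ 7.22 m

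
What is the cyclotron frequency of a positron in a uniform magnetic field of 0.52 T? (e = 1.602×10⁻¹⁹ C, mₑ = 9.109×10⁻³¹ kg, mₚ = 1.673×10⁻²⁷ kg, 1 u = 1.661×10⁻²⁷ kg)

f = |q|B/(2πm).
f = (1.602×10⁻¹⁹)(0.52)/(2π·9.109×10⁻³¹) ≈ 1.5×10¹⁰ Hz.

f ≈ 1.5×10¹⁰ Hz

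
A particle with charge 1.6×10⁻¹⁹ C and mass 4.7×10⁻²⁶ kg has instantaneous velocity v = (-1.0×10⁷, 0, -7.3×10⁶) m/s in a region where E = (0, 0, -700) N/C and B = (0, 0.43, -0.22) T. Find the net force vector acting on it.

F ≈ (5.02×10⁻¹³, -3.52×10⁻¹³, -6.88×10⁻¹³) N

v×B = (3.14×10⁶, -2.20×10⁶, -4.30×10⁶) N/C.
E + v×B = (3.14×10⁶, -2.20×10⁶, -4.30×10⁶) N/C.
F = q(E + v×B) = (1.6×10⁻¹⁹ C)·(3.14×10⁶, -2.20×10⁶, -4.30×10⁶) = (5.02×10⁻¹³, -3.52×10⁻¹³, -6.88×10⁻¹³) N.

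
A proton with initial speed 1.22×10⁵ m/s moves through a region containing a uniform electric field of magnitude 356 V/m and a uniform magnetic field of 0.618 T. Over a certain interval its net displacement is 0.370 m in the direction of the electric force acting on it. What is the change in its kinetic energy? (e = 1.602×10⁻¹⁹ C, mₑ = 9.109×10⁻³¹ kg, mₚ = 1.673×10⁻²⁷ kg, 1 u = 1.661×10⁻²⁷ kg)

ΔKE ≈ 2.11×10⁻¹⁷ J

The magnetic force is always ⟂ v and does no work; only the electric force changes KE.
ΔKE = F_E · d = |q|E d = (1.602×10⁻¹⁹)(356)(0.370) ≈ 2.11×10⁻¹⁷ J.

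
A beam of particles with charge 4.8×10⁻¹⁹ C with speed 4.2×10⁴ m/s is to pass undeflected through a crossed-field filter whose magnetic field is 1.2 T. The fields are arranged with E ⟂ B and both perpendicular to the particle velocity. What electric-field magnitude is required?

E = 5.0×10⁴ V/m

For straight-line motion qE = qvB, so E = vB.
E = 4.2×10⁴ × 1.2 = 5.0×10⁴ V/m.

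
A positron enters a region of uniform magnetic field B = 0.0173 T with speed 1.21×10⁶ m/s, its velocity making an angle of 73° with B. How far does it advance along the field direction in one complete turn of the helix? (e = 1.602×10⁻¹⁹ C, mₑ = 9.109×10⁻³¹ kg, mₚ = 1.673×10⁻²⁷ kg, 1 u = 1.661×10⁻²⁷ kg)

p ≈ 7.31×10⁻⁴ m

v∥ = v cosθ = 1.21×10⁶·cos73° ≈ 3.538×10⁵ m/s.
T = 2πm/(|q|B) = 2π(9.109×10⁻³¹)/((1.602×10⁻¹⁹)(0.0173)) ≈ 2.065×10⁻⁹ s.
pitch = v∥ T = (3.538×10⁵)(2.065×10⁻⁹) ≈ 7.31×10⁻⁴ m.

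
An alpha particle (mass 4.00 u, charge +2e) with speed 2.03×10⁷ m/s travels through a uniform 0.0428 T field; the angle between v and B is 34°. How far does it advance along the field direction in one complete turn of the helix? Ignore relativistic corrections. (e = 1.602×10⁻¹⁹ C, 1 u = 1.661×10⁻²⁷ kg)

p ≈ 51.2 m

v∥ = v cosθ = 2.03×10⁷·cos34° ≈ 1.683×10⁷ m/s.
T = 2πm/(|q|B) = 2π(6.644×10⁻²⁷)/((3.204×10⁻¹⁹)(0.0428)) ≈ 3.044×10⁻⁶ s.
pitch = v∥ T = (1.683×10⁷)(3.044×10⁻⁶) ≈ 51.2 m.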